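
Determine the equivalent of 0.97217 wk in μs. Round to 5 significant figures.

1 wk = 6.04800 × 10^11 μs.
0.97217 × 6.04800 × 10^11 ≈ 5.8797 × 10^11 μs.

5.8797 × 10^11 microseconds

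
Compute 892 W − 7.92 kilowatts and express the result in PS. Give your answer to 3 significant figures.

-9.56 PS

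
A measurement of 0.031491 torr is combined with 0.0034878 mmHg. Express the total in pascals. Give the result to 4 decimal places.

0.031491 torr = 4.19845 Pa and 0.0034878 mmHg = 0.465002 Pa.
4.19845 + 0.465002 ≈ 4.6635 Pa.

4.6635 Pa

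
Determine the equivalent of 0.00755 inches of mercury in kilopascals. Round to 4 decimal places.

0.0256 kilopascals

1 inHg = 3.38639 kPa.
So 0.00755 × 3.38639 ≈ 0.0256 kPa.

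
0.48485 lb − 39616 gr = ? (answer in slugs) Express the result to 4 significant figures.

0.48485 lb = 0.0150696 slug and 39616 gr = 0.175900 slug.
0.0150696 − 0.175900 ≈ -0.1608 slug.

-0.1608 slug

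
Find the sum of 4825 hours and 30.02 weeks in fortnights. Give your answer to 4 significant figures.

29.37 fortnight

4825 h = 14.3601 fortnight and 30.02 wk = 15.0100 fortnight.
14.3601 + 15.0100 ≈ 29.37 fortnight.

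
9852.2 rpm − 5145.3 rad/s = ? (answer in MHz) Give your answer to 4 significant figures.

9852.2 rpm = 0.000164203 MHz and 5145.3 rad/s = 0.000818900 MHz.
0.000164203 − 0.000818900 ≈ -0.0006547 MHz.

-0.0006547 MHz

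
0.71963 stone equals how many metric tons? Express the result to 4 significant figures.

0.004570 t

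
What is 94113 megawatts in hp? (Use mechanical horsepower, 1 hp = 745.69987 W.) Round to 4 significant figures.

1 MW = 1341.02 hp.
So 94113 × 1341.02 ≈ 1.262 × 10^8 hp.

1.262 × 10^8 hp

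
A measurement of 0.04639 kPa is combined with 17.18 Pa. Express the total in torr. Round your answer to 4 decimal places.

0.4768 torr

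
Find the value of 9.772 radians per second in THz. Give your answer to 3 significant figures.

1.56 × 10^-12 terahertz

1 radian per second = 1.59155 × 10^-13 terahertz.
9.772 × 1.59155 × 10^-13 ≈ 1.56 × 10^-12 THz.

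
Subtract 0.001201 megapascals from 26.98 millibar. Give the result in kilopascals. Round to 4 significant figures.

1.497 kilopascals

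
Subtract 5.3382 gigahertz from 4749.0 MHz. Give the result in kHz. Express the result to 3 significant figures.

-589000 kHz

4749.0 MHz = 4.74900e+6 kHz and 5.3382 GHz = 5.33820e+6 kHz.
4.74900e+6 − 5.33820e+6 ≈ -589000 kHz.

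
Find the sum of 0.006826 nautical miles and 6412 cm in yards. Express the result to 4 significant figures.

83.95 yd

0.006826 nmi = 13.8252 yd and 6412 cm = 70.1225 yd.
13.8252 + 70.1225 ≈ 83.95 yd.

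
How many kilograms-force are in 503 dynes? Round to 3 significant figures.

1 dyn = 1.01972e-6 kgf.
Then 503 × 1.01972e-6 ≈ 0.000513 kgf.

0.000513 kgf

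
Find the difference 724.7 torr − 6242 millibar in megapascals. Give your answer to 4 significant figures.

724.7 torr = 0.0966187 MPa and 6242 mbar = 0.624200 MPa.
0.0966187 − 0.624200 ≈ -0.5276 MPa.

-0.5276 megapascals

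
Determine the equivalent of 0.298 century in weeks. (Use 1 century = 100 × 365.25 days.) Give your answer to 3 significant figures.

1 century = 5217.86 weeks.
So 0.298 × 5217.86 ≈ 1550 wk.

1550 wk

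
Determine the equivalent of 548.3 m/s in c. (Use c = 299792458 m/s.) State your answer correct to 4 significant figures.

1.829 × 10^-6 c

1 meter per second = 3.33564 × 10^-9 times the speed of light.
So 548.3 × 3.33564 × 10^-9 ≈ 1.829 × 10^-6 c.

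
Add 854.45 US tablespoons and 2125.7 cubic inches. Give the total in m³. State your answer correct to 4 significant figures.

854.45 US tbsp = 0.0126346 m³ and 2125.7 in³ = 0.0348340 m³.
0.0126346 + 0.0348340 ≈ 0.04747 m³.

0.04747 cubic meters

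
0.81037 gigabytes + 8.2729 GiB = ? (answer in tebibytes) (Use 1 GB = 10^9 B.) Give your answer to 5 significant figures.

0.0088160 TiB

0.81037 GB = 0.000737027 TiB and 8.2729 GiB = 0.00807900 TiB.
0.000737027 + 0.00807900 ≈ 0.0088160 TiB.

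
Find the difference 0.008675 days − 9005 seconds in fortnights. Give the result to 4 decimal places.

0.008675 d = 0.000619643 fortnight and 9005 s = 0.00744461 fortnight.
0.000619643 − 0.00744461 ≈ -0.0068 fortnight.

-0.0068 fortnight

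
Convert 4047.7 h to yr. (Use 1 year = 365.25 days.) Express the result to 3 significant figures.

1 h = 0.000114077 yr.
So 4047.7 × 0.000114077 ≈ 0.462 yr.

0.462 years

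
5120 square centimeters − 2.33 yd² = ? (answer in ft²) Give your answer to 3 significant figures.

-15.5 ft²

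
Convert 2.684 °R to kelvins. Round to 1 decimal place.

°R = K × 9/5.
Applying the formula gives 1.5 K.

1.5 K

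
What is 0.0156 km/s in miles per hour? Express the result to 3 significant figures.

1 km/s = 2236.94 mph.
Thus 0.0156 × 2236.94 ≈ 34.9 mph.

34.9 mph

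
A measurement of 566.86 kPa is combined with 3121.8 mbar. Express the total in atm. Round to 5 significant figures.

566.86 kPa = 5.5944732 atm and 3121.8 mbar = 3.0809771 atm.
5.5944732 + 3.0809771 ≈ 8.6755 atm.

8.6755 atm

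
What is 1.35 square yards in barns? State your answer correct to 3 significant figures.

1.13e+28 barn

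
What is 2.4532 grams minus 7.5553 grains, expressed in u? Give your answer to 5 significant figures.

1.1825e+24 atomic mass units

2.4532 g = 1.47735e+24 u and 7.5553 gr = 2.94829e+23 u.
1.47735e+24 − 2.94829e+23 ≈ 1.1825e+24 u.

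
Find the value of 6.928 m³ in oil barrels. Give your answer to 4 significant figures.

43.58 bbl

1 cubic meter = 6.28981 bbl.
So 6.928 × 6.28981 ≈ 43.58 bbl.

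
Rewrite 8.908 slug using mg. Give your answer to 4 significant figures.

1 slug = 1.45939e+7 mg.
Then 8.908 × 1.45939e+7 ≈ 1.300e+8 mg.

1.300e+8 mg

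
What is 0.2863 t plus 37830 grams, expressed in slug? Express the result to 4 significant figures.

22.21 slug

0.2863 t = 19.6178 slug and 37830 g = 2.59218 slug.
19.6178 + 2.59218 ≈ 22.21 slug.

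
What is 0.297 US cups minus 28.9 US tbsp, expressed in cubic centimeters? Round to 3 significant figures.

-357 cubic centimeters

0.297 US cup = 70.2667 cm³ and 28.9 US tbsp = 427.338 cm³.
70.2667 − 427.338 ≈ -357 cm³.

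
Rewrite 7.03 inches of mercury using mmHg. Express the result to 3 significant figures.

179 mmHg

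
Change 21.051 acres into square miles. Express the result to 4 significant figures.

0.03289 mi²

1 acre = 0.00156250 square miles.
So 21.051 × 0.00156250 ≈ 0.03289 mi².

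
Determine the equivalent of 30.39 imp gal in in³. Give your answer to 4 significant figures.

1 imp gal = 277.419 cubic inches.
30.39 × 277.419 ≈ 8431 in³.

8431 cubic inches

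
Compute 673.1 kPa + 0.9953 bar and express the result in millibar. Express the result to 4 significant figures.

7726 mbar

673.1 kPa = 6731.00 mbar and 0.9953 bar = 995.300 mbar.
6731.00 + 995.300 ≈ 7726 mbar.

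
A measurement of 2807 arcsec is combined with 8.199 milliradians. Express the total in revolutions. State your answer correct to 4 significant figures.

2807 arcsec = 0.00216590 rev and 8.199 mrad = 0.00130491 rev.
0.00216590 + 0.00130491 ≈ 0.003471 rev.

0.003471 rev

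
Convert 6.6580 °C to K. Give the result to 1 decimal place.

279.8 kelvins

K = °C + 273.15.
Applying the formula gives 279.8 K.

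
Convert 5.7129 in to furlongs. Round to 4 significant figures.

1 in = 0.000126263 furlongs.
So 5.7129 × 0.000126263 ≈ 0.0007213 furlong.

0.0007213 furlong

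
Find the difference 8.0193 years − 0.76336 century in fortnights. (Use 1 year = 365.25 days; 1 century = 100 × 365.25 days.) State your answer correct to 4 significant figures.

-1782 fortnight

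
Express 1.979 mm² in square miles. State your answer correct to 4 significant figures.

7.641e-13 mi²

1 square millimeter = 3.86102e-13 square miles.
Thus 1.979 × 3.86102e-13 ≈ 7.641e-13 mi².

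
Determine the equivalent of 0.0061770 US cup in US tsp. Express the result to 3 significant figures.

0.296 US teaspoons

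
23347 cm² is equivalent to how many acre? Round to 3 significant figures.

1 square centimeter = 2.47105 × 10^-8 acre.
Thus 23347 × 2.47105 × 10^-8 ≈ 0.000577 acre.

0.000577 acres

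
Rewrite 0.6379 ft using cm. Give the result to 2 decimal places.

19.44 cm

1 foot = 30.4800 centimeters.
So 0.6379 × 30.4800 ≈ 19.44 cm.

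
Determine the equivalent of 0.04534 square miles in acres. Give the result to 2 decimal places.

29.02 acre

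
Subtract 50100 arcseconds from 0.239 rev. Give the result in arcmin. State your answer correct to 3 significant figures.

0.239 rev = 5162.40 arcmin and 50100 arcsec = 835.000 arcmin.
5162.40 − 835.000 ≈ 4330 arcmin.

4330 arcminutes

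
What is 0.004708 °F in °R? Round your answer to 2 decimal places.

459.67 °R

°R = °F + 459.67.
Applying the formula gives 459.67 °R.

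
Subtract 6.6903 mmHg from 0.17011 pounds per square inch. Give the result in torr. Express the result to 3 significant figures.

0.17011 psi = 8.79723 torr and 6.6903 mmHg = 6.69030 torr.
8.79723 − 6.69030 ≈ 2.11 torr.

2.11 torr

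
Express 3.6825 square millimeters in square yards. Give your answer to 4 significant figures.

4.404e-6 yd²

1 mm² = 1.19599e-6 yd².
Then 3.6825 × 1.19599e-6 ≈ 4.404e-6 yd².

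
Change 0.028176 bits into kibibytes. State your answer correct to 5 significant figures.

3.4395e-6 KiB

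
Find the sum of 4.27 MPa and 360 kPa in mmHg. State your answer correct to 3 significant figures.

34700 mmHg

4.27 MPa = 32027.6 mmHg and 360 kPa = 2700.22 mmHg.
32027.6 + 2700.22 ≈ 34700 mmHg.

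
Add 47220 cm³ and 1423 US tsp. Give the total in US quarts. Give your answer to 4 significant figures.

47220 cm³ = 49.8968 US qt and 1423 US tsp = 7.41146 US qt.
49.8968 + 7.41146 ≈ 57.31 US qt.

57.31 US qt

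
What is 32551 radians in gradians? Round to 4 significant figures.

2.072 × 10^6 gradians

1 radian = 63.6620 grad.
Then 32551 × 63.6620 ≈ 2.072 × 10^6 grad.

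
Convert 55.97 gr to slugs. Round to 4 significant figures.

0.0002485 slug

1 gr = 4.44014e-6 slug.
So 55.97 × 4.44014e-6 ≈ 0.0002485 slug.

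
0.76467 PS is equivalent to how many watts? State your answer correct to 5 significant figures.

562.41 watts

1 metric horsepower = 735.499 W.
So 0.76467 × 735.499 ≈ 562.41 W.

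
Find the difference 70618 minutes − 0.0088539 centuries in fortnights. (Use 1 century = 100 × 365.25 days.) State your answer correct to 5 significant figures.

70618 min = 3.50288 fortnight and 0.0088539 century = 23.0992 fortnight.
3.50288 − 23.0992 ≈ -19.596 fortnight.

-19.596 fortnight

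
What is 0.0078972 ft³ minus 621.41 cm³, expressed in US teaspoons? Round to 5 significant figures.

0.0078972 ft³ = 45.369722 US tsp and 621.41 cm³ = 126.07423 US tsp.
45.369722 − 126.07423 ≈ -80.705 US tsp.

-80.705 US tsp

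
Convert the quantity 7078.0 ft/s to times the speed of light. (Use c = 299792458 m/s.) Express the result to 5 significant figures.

1 ft/s = 1.01670e-9 c.
Thus 7078.0 × 1.01670e-9 ≈ 7.1962e-6 c.

7.1962e-6 times the speed of light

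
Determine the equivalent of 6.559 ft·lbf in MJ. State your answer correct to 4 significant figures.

1 ft·lbf = 1.35582 × 10^-6 megajoules.
Thus 6.559 × 1.35582 × 10^-6 ≈ 8.893 × 10^-6 MJ.

8.893 × 10^-6 MJ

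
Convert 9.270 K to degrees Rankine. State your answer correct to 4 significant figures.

16.69 degrees Rankine

°R = K × 9/5.
Applying the formula gives 16.69 °R.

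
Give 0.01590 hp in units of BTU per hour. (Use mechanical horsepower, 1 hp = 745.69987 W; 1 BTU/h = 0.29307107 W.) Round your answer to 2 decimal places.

1 horsepower = 2544.43 BTU/h.
So 0.01590 × 2544.43 ≈ 40.46 BTU/h.

40.46 BTU/h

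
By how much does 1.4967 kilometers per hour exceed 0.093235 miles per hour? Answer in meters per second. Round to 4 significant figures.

1.4967 km/h = 0.415750 m/s and 0.093235 mph = 0.0416798 m/s.
0.415750 − 0.0416798 ≈ 0.3741 m/s.

0.3741 m/s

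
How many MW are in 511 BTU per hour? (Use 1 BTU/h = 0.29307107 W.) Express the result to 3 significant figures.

0.000150 MW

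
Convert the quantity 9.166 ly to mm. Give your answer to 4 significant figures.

1 light-year = 9.46073 × 10^18 mm.
So 9.166 × 9.46073 × 10^18 ≈ 8.672 × 10^19 mm.

8.672 × 10^19 mm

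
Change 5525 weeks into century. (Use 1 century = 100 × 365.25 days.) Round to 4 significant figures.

1.059 centuries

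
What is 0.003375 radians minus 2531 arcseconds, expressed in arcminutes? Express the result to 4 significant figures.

0.003375 rad = 11.6024 arcmin and 2531 arcsec = 42.1833 arcmin.
11.6024 − 42.1833 ≈ -30.58 arcmin.

-30.58 arcmin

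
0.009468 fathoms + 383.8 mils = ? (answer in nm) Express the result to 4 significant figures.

0.009468 fathom = 1.73151e+7 nm and 383.8 mil = 9.74852e+6 nm.
1.73151e+7 + 9.74852e+6 ≈ 2.706e+7 nm.

2.706e+7 nm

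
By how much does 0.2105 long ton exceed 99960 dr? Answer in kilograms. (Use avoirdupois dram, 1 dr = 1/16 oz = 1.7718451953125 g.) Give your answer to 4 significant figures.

36.76 kilograms

0.2105 long ton = 213.878 kg and 99960 dr = 177.114 kg.
213.878 − 177.114 ≈ 36.76 kg.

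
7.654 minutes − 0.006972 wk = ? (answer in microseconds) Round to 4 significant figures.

-3.757 × 10^9 microseconds

7.654 min = 4.59240 × 10^8 μs and 0.006972 wk = 4.21667 × 10^9 μs.
4.59240 × 10^8 − 4.21667 × 10^9 ≈ -3.757 × 10^9 μs.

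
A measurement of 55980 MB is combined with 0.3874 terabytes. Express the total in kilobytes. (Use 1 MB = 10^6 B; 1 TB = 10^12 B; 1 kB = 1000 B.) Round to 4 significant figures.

55980 MB = 5.59800e+7 kB and 0.3874 TB = 3.87400e+8 kB.
5.59800e+7 + 3.87400e+8 ≈ 4.434e+8 kB.

4.434e+8 kB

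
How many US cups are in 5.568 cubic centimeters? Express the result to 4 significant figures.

0.02353 US cups

1 cubic centimeter = 0.00422675 US cup.
Then 5.568 × 0.00422675 ≈ 0.02353 US cup.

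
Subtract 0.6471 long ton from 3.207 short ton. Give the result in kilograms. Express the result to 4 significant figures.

3.207 short ton = 2909.34 kg and 0.6471 long ton = 657.484 kg.
2909.34 − 657.484 ≈ 2252 kg.

2252 kg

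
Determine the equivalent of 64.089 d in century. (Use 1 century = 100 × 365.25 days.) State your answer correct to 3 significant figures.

1 d = 2.73785e-5 century.
64.089 × 2.73785e-5 ≈ 0.00175 century.

0.00175 centuries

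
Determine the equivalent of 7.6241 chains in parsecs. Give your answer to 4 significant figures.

4.970 × 10^-15 pc

1 chain = 6.51941 × 10^-16 pc.
Thus 7.6241 × 6.51941 × 10^-16 ≈ 4.970 × 10^-15 pc.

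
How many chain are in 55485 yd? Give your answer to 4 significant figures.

1 yard = 0.0454545 chains.
55485 × 0.0454545 ≈ 2522 chain.

2522 chains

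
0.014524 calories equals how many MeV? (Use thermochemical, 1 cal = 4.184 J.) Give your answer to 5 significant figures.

3.7929e+11 megaelectronvolts

1 calorie = 2.61145e+13 MeV.
Then 0.014524 × 2.61145e+13 ≈ 3.7929e+11 MeV.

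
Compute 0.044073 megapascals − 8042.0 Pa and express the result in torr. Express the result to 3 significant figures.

0.044073 MPa = 330.575 torr and 8042.0 Pa = 60.3200 torr.
330.575 − 60.3200 ≈ 270 torr.

270 torr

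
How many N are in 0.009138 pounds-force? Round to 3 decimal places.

1 lbf = 4.44822 newtons.
Thus 0.009138 × 4.44822 ≈ 0.041 N.

0.041 N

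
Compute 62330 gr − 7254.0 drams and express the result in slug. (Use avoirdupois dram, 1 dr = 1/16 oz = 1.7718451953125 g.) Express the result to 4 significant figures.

62330 gr = 0.276754 slug and 7254.0 dr = 0.880708 slug.
0.276754 − 0.880708 ≈ -0.6040 slug.

-0.6040 slug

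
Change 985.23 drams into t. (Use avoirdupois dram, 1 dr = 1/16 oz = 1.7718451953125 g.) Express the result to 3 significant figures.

1 dr = 1.77185 × 10^-6 metric tons.
985.23 × 1.77185 × 10^-6 ≈ 0.00175 t.

0.00175 metric tons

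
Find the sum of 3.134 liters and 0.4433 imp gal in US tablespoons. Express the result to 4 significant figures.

348.2 US tablespoons

3.134 L = 211.946 US tbsp and 0.4433 imp gal = 136.290 US tbsp.
211.946 + 136.290 ≈ 348.2 US tbsp.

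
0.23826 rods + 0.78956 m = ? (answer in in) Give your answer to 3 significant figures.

78.3 in

0.23826 rod = 47.1755 in and 0.78956 m = 31.0850 in.
47.1755 + 31.0850 ≈ 78.3 in.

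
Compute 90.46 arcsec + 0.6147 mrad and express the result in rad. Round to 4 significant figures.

0.001053 rad

90.46 arcsec = 0.000438562 rad and 0.6147 mrad = 0.000614700 rad.
0.000438562 + 0.000614700 ≈ 0.001053 rad.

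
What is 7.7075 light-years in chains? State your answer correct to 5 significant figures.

3.6248e+15 chains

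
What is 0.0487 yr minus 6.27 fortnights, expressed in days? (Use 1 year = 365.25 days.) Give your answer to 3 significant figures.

0.0487 yr = 17.7877 d and 6.27 fortnight = 87.7800 d.
17.7877 − 87.7800 ≈ -70.0 d.

-70.0 d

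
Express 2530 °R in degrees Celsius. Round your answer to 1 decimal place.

°R = (°C + 273.15) × 9/5.
Applying the formula gives 1132.4 °C.

1132.4 °C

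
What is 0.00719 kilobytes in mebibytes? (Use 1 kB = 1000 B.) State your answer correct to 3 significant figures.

6.86 × 10^-6 MiB

1 kilobyte = 0.000953674 mebibytes.
0.00719 × 0.000953674 ≈ 6.86 × 10^-6 MiB.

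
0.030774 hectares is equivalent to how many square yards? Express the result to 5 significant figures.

368.05 yd²

1 hectare = 11959.9 yd².
0.030774 × 11959.9 ≈ 368.05 yd².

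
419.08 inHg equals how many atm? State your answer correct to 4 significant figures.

14.01 atm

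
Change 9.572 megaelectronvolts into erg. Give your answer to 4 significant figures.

1 megaelectronvolt = 1.60218 × 10^-6 ergs.
Then 9.572 × 1.60218 × 10^-6 ≈ 1.534 × 10^-5 erg.

1.534 × 10^-5 ergs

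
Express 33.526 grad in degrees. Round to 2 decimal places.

1 grad = 0.900000 °.
33.526 × 0.900000 ≈ 30.17 °.

30.17 degrees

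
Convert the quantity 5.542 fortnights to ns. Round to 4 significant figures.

1 fortnight = 1.20960e+15 ns.
Thus 5.542 × 1.20960e+15 ≈ 6.704e+15 ns.

6.704e+15 nanoseconds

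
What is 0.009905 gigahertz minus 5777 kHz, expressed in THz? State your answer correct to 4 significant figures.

0.009905 GHz = 9.90500 × 10^-6 THz and 5777 kHz = 5.77700 × 10^-6 THz.
9.90500 × 10^-6 − 5.77700 × 10^-6 ≈ 4.128 × 10^-6 THz.

4.128 × 10^-6 terahertz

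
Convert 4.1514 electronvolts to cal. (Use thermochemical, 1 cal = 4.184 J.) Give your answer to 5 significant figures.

1 electronvolt = 3.82929 × 10^-20 cal.
Then 4.1514 × 3.82929 × 10^-20 ≈ 1.5897 × 10^-19 cal.

1.5897 × 10^-19 calories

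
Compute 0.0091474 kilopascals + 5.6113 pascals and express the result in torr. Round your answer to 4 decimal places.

0.0091474 kPa = 0.0686111 torr and 5.6113 Pa = 0.0420882 torr.
0.0686111 + 0.0420882 ≈ 0.1107 torr.

0.1107 torr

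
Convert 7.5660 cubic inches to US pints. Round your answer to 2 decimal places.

1 in³ = 0.0346320 US pints.
Thus 7.5660 × 0.0346320 ≈ 0.26 US pt.

0.26 US pints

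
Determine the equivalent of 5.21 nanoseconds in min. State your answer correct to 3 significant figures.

8.68e-11 min

1 nanosecond = 1.66667e-11 min.
5.21 × 1.66667e-11 ≈ 8.68e-11 min.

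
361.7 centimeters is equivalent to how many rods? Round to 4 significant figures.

0.7192 rods

1 centimeter = 0.00198839 rod.
361.7 × 0.00198839 ≈ 0.7192 rod.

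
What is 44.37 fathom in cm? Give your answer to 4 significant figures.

1 fathom = 182.880 cm.
44.37 × 182.880 ≈ 8114 cm.

8114 cm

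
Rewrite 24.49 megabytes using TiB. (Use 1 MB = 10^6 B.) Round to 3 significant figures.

1 megabyte = 9.09495e-7 TiB.
24.49 × 9.09495e-7 ≈ 2.23e-5 TiB.

2.23e-5 tebibytes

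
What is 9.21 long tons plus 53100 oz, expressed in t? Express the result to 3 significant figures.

9.21 long ton = 9.35779 t and 53100 oz = 1.50536 t.
9.35779 + 1.50536 ≈ 10.9 t.

10.9 t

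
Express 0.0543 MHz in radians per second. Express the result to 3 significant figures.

1 megahertz = 6.28319 × 10^6 radians per second.
0.0543 × 6.28319 × 10^6 ≈ 341000 rad/s.

341000 radians per second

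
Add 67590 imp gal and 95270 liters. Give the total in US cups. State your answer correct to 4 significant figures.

1.701 × 10^6 US cup

67590 imp gal = 1.29876 × 10^6 US cup and 95270 L = 402683 US cup.
1.29876 × 10^6 + 402683 ≈ 1.701 × 10^6 US cup.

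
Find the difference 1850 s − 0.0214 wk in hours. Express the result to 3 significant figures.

1850 s = 0.513889 h and 0.0214 wk = 3.59520 h.
0.513889 − 3.59520 ≈ -3.08 h.

-3.08 hours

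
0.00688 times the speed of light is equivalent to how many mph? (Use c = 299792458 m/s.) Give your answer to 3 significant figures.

1 c = 6.70617e+8 miles per hour.
Thus 0.00688 × 6.70617e+8 ≈ 4.61e+6 mph.

4.61e+6 mph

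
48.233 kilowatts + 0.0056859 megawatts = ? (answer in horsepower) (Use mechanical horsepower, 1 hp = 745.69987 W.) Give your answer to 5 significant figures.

72.306 hp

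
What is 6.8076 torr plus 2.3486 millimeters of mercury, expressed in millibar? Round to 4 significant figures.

6.8076 torr = 9.07605 mbar and 2.3486 mmHg = 3.13121 mbar.
9.07605 + 3.13121 ≈ 12.21 mbar.

12.21 millibar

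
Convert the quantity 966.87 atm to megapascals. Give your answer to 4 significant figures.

97.97 megapascals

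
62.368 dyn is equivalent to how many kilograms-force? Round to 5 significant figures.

1 dyn = 1.01972 × 10^-6 kgf.
62.368 × 1.01972 × 10^-6 ≈ 6.3598 × 10^-5 kgf.

6.3598 × 10^-5 kgf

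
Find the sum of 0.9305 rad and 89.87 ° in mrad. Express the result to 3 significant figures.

0.9305 rad = 930.500 mrad and 89.87 ° = 1568.53 mrad.
930.500 + 1568.53 ≈ 2500 mrad.

2500 milliradians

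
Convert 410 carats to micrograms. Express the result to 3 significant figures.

8.20e+7 micrograms

1 ct = 200000 micrograms.
Thus 410 × 200000 ≈ 8.20e+7 μg.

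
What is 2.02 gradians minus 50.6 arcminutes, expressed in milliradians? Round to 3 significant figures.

17.0 mrad

2.02 grad = 31.7301 mrad and 50.6 arcmin = 14.7189 mrad.
31.7301 − 14.7189 ≈ 17.0 mrad.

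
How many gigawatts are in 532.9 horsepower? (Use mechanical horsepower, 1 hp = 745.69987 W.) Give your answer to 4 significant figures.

0.0003974 gigawatts

1 horsepower = 7.45700 × 10^-7 gigawatts.
So 532.9 × 7.45700 × 10^-7 ≈ 0.0003974 GW.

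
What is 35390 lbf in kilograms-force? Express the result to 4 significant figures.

1 pound-force = 0.453592 kilograms-force.
35390 × 0.453592 ≈ 16050 kgf.

16050 kgf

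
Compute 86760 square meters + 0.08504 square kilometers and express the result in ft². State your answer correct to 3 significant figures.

86760 m² = 933877 ft² and 0.08504 km² = 915363 ft².
933877 + 915363 ≈ 1.85e+6 ft².

1.85e+6 square feet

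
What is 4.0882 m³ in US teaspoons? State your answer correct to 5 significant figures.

1 cubic meter = 202884 US teaspoons.
Then 4.0882 × 202884 ≈ 829430 US tsp.

829430 US tsp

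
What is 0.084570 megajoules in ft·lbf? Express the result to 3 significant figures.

62400 foot-pounds

1 megajoule = 737562 ft·lbf.
Then 0.084570 × 737562 ≈ 62400 ft·lbf.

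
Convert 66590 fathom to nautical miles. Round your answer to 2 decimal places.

65.76 nautical miles

1 fathom = 0.000987473 nmi.
So 66590 × 0.000987473 ≈ 65.76 nmi.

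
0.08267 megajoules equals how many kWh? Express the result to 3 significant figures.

0.0230 kilowatt-hours

1 megajoule = 0.277778 kWh.
0.08267 × 0.277778 ≈ 0.0230 kWh.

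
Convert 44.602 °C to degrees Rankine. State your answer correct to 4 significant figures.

572.0 °R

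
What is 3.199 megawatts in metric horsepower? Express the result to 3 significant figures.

4350 PS

1 MW = 1359.62 PS.
So 3.199 × 1359.62 ≈ 4350 PS.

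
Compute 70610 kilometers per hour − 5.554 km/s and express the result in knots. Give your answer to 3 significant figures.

70610 km/h = 38126.3 kn and 5.554 km/s = 10796.1 kn.
38126.3 − 10796.1 ≈ 27300 kn.

27300 kn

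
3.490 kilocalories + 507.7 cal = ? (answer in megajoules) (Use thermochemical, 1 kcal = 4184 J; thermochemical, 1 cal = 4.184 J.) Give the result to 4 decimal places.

0.0167 MJ

3.490 kcal = 0.0146022 MJ and 507.7 cal = 0.00212422 MJ.
0.0146022 + 0.00212422 ≈ 0.0167 MJ.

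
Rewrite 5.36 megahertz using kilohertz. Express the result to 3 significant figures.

1 MHz = 1000.00 kilohertz.
5.36 × 1000.00 ≈ 5360 kHz.

5360 kHz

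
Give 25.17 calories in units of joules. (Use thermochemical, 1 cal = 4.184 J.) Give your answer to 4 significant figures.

105.3 J

1 calorie = 4.18400 J.
So 25.17 × 4.18400 ≈ 105.3 J.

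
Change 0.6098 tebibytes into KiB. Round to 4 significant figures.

1 tebibyte = 1.07374e+9 KiB.
So 0.6098 × 1.07374e+9 ≈ 6.548e+8 KiB.

6.548e+8 kibibytes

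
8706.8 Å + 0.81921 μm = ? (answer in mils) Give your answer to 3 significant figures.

0.0665 mils

8706.8 Å = 0.0342787 mil and 0.81921 μm = 0.0322524 mil.
0.0342787 + 0.0322524 ≈ 0.0665 mil.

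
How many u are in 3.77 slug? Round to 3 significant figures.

3.31 × 10^28 u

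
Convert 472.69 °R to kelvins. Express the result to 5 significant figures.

°R = K × 9/5.
Applying the formula gives 262.61 K.

262.61 kelvins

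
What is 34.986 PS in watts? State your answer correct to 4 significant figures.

1 PS = 735.499 watts.
34.986 × 735.499 ≈ 25730 W.

25730 watts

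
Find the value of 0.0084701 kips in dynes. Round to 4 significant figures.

3.768e+6 dynes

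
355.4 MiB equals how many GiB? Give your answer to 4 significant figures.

1 MiB = 0.0009765625 gibibytes.
Thus 355.4 × 0.0009765625 ≈ 0.3471 GiB.

0.3471 GiB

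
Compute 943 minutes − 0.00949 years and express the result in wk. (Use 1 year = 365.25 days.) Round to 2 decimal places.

943 min = 0.0935516 wk and 0.00949 yr = 0.495175 wk.
0.0935516 − 0.495175 ≈ -0.40 wk.

-0.40 wk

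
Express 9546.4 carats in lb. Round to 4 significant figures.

1 ct = 0.000440925 pounds.
Thus 9546.4 × 0.000440925 ≈ 4.209 lb.

4.209 lb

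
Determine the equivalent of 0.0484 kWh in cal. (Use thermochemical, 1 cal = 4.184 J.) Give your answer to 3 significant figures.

1 kilowatt-hour = 860421 calories.
Thus 0.0484 × 860421 ≈ 41600 cal.

41600 calories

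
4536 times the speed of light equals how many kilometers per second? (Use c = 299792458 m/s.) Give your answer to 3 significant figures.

1.36e+9 km/s

1 speed of light = 299792 km/s.
Then 4536 × 299792 ≈ 1.36e+9 km/s.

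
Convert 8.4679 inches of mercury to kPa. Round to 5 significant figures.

28.676 kPa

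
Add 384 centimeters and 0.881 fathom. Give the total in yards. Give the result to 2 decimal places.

384 cm = 4.19948 yd and 0.881 fathom = 1.76200 yd.
4.19948 + 1.76200 ≈ 5.96 yd.

5.96 yd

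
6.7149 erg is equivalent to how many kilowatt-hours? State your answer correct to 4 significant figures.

1 erg = 2.77778 × 10^-14 kilowatt-hours.
Thus 6.7149 × 2.77778 × 10^-14 ≈ 1.865 × 10^-13 kWh.

1.865 × 10^-13 kWh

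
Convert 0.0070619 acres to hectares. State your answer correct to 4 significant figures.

1 acre = 0.404686 ha.
So 0.0070619 × 0.404686 ≈ 0.002858 ha.

0.002858 ha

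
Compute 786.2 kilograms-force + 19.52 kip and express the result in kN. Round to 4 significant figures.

94.54 kN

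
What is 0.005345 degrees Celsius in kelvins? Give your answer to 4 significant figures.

273.2 K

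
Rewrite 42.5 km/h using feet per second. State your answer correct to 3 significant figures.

38.7 feet per second

1 kilometer per hour = 0.911344 ft/s.
Thus 42.5 × 0.911344 ≈ 38.7 ft/s.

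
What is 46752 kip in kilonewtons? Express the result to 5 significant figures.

207960 kN

1 kip = 4.44822 kN.
Thus 46752 × 4.44822 ≈ 207960 kN.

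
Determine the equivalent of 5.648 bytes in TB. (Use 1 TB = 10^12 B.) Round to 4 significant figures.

5.648e-12 TB

1 byte = 1.00000e-12 TB.
5.648 × 1.00000e-12 ≈ 5.648e-12 TB.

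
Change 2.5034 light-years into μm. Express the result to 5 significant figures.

2.3684 × 10^22 micrometers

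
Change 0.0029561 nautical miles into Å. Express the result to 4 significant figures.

1 nmi = 1.85200e+13 Å.
Then 0.0029561 × 1.85200e+13 ≈ 5.475e+10 Å.

5.475e+10 Å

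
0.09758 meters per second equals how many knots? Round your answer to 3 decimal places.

0.190 kn

1 meter per second = 1.94384 knots.
Thus 0.09758 × 1.94384 ≈ 0.190 kn.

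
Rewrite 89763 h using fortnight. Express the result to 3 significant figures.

267 fortnight

1 h = 0.00297619 fortnights.
Then 89763 × 0.00297619 ≈ 267 fortnight.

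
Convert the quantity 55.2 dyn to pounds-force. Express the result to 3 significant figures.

0.000124 lbf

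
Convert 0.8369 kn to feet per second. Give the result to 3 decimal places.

1 kn = 1.68781 feet per second.
Then 0.8369 × 1.68781 ≈ 1.413 ft/s.

1.413 ft/s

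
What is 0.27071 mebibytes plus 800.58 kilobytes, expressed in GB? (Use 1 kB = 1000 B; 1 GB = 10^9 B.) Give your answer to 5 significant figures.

0.27071 MiB = 0.000283860 GB and 800.58 kB = 0.000800580 GB.
0.000283860 + 0.000800580 ≈ 0.0010844 GB.

0.0010844 GB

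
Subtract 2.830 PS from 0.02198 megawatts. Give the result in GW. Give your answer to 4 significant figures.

0.02198 MW = 2.19800e-5 GW and 2.830 PS = 2.08146e-6 GW.
2.19800e-5 − 2.08146e-6 ≈ 1.990e-5 GW.

1.990e-5 GW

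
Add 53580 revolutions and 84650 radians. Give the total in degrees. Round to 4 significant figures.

2.414e+7 degrees

53580 rev = 1.92888e+7 ° and 84650 rad = 4.85009e+6 °.
1.92888e+7 + 4.85009e+6 ≈ 2.414e+7 °.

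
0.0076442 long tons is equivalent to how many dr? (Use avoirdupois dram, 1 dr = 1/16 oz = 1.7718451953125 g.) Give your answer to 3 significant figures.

1 long ton = 573440 drams.
Then 0.0076442 × 573440 ≈ 4380 dr.

4380 drams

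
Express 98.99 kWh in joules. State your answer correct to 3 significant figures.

3.56 × 10^8 joules

1 kWh = 3.60000 × 10^6 J.
Thus 98.99 × 3.60000 × 10^6 ≈ 3.56 × 10^8 J.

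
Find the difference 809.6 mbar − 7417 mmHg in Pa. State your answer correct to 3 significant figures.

-908000 Pa

809.6 mbar = 80960.0 Pa and 7417 mmHg = 988852 Pa.
80960.0 − 988852 ≈ -908000 Pa.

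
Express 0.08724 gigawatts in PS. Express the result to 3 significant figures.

119000 metric horsepower

1 gigawatt = 1.35962e+6 PS.
So 0.08724 × 1.35962e+6 ≈ 119000 PS.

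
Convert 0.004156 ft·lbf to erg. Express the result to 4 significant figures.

1 foot-pound = 1.35582e+7 ergs.
Thus 0.004156 × 1.35582e+7 ≈ 56350 erg.

56350 erg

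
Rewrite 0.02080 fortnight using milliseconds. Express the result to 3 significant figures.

2.52e+7 milliseconds

1 fortnight = 1.20960e+9 ms.
Then 0.02080 × 1.20960e+9 ≈ 2.52e+7 ms.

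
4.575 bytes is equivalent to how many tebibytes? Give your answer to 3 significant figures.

1 byte = 9.09495 × 10^-13 tebibytes.
4.575 × 9.09495 × 10^-13 ≈ 4.16 × 10^-12 TiB.

4.16 × 10^-12 tebibytes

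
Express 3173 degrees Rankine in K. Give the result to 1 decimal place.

1762.8 kelvins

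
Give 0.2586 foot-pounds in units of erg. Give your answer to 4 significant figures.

1 ft·lbf = 1.35582 × 10^7 erg.
Thus 0.2586 × 1.35582 × 10^7 ≈ 3.506 × 10^6 erg.

3.506 × 10^6 erg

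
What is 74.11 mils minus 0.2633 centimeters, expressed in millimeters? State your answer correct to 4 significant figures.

74.11 mil = 1.88239 mm and 0.2633 cm = 2.63300 mm.
1.88239 − 2.63300 ≈ -0.7506 mm.

-0.7506 millimeters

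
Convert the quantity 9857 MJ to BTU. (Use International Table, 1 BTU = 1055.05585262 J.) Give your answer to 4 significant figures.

1 megajoule = 947.817 British thermal units.
So 9857 × 947.817 ≈ 9.343e+6 BTU.

9.343e+6 British thermal units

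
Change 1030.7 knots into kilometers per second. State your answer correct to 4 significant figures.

1 knot = 0.000514444 km/s.
Then 1030.7 × 0.000514444 ≈ 0.5302 km/s.

0.5302 km/s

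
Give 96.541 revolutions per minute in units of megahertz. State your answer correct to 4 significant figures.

1.609 × 10^-6 MHz

1 rpm = 1.66667 × 10^-8 MHz.
So 96.541 × 1.66667 × 10^-8 ≈ 1.609 × 10^-6 MHz.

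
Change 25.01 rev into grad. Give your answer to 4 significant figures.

10000 gradians

1 rev = 400.000 grad.
25.01 × 400.000 ≈ 10000 grad.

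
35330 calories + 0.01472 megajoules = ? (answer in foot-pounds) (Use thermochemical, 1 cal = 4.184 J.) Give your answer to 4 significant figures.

119900 foot-pounds

35330 cal = 109027 ft·lbf and 0.01472 MJ = 10856.9 ft·lbf.
109027 + 10856.9 ≈ 119900 ft·lbf.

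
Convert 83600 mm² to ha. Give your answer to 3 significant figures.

8.36 × 10^-6 ha

1 square millimeter = 1.00000 × 10^-10 hectares.
Thus 83600 × 1.00000 × 10^-10 ≈ 8.36 × 10^-6 ha.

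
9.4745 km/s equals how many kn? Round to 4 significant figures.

1 kilometer per second = 1943.84 knots.
So 9.4745 × 1943.84 ≈ 18420 kn.

18420 kn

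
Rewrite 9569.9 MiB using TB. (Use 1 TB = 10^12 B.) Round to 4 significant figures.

0.01003 TB

1 mebibyte = 1.04858e-6 TB.
Thus 9569.9 × 1.04858e-6 ≈ 0.01003 TB.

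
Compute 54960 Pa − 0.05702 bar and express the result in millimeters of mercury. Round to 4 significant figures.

54960 Pa = 412.234 mmHg and 0.05702 bar = 42.7685 mmHg.
412.234 − 42.7685 ≈ 369.5 mmHg.

369.5 mmHg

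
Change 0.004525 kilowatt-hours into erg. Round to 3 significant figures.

1 kWh = 3.60000e+13 erg.
So 0.004525 × 3.60000e+13 ≈ 1.63e+11 erg.

1.63e+11 ergs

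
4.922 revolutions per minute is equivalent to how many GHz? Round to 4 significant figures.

1 revolution per minute = 1.66667e-11 GHz.
So 4.922 × 1.66667e-11 ≈ 8.203e-11 GHz.

8.203e-11 GHz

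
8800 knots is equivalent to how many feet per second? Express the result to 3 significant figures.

14900 ft/s

1 knot = 1.68781 feet per second.
8800 × 1.68781 ≈ 14900 ft/s.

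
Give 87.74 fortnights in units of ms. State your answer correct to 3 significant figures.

1.06 × 10^11 ms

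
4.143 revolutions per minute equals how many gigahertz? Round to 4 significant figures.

6.905 × 10^-11 gigahertz

1 rpm = 1.66667 × 10^-11 gigahertz.
Thus 4.143 × 1.66667 × 10^-11 ≈ 6.905 × 10^-11 GHz.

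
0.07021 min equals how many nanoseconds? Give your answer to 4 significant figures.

1 min = 6.00000 × 10^10 nanoseconds.
Thus 0.07021 × 6.00000 × 10^10 ≈ 4.213 × 10^9 ns.

4.213 × 10^9 ns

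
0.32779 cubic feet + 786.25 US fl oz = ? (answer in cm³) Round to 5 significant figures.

32534 cm³

0.32779 ft³ = 9281.98 cm³ and 786.25 US fl oz = 23252.2 cm³.
9281.98 + 23252.2 ≈ 32534 cm³.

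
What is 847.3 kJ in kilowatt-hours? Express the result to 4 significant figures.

0.2354 kWh

1 kilojoule = 0.000277778 kilowatt-hours.
Then 847.3 × 0.000277778 ≈ 0.2354 kWh.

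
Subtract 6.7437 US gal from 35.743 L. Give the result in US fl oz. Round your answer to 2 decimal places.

345.42 US fl oz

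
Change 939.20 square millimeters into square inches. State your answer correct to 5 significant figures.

1.4558 in²

1 square millimeter = 0.00155000 in².
Thus 939.20 × 0.00155000 ≈ 1.4558 in².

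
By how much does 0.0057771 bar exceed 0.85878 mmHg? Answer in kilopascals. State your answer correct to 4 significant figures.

0.0057771 bar = 0.577710 kPa and 0.85878 mmHg = 0.114495 kPa.
0.577710 − 0.114495 ≈ 0.4632 kPa.

0.4632 kPa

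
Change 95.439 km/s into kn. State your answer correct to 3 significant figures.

186000 knots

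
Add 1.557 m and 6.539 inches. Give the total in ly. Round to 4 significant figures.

1.821e-16 ly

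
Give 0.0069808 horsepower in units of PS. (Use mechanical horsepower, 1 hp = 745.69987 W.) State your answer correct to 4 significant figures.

1 horsepower = 1.01387 metric horsepower.
Then 0.0069808 × 1.01387 ≈ 0.007078 PS.

0.007078 PS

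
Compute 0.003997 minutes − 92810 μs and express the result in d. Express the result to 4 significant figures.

0.003997 min = 2.775694 × 10^-6 d and 92810 μs = 1.074190 × 10^-6 d.
2.775694 × 10^-6 − 1.074190 × 10^-6 ≈ 1.702 × 10^-6 d.

1.702 × 10^-6 d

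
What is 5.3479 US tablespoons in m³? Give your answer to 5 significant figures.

7.9078e-5 m³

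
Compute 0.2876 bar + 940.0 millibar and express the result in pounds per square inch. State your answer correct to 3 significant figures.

17.8 psi

0.2876 bar = 4.17129 psi and 940.0 mbar = 13.6335 psi.
4.17129 + 13.6335 ≈ 17.8 psi.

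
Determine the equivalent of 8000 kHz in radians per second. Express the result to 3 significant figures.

5.03e+7 radians per second

1 kHz = 6283.19 rad/s.
8000 × 6283.19 ≈ 5.03e+7 rad/s.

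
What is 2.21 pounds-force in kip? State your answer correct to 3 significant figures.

1 lbf = 0.00100000 kip.
2.21 × 0.00100000 ≈ 0.00221 kip.

0.00221 kip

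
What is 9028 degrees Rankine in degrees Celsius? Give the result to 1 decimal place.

°R = (°C + 273.15) × 9/5.
Applying the formula gives 4742.4 °C.

4742.4 °C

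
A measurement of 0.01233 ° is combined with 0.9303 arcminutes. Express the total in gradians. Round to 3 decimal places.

0.031 grad

0.01233 ° = 0.0137000 grad and 0.9303 arcmin = 0.0172278 grad.
0.0137000 + 0.0172278 ≈ 0.031 grad.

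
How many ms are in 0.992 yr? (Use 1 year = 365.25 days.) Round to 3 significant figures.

3.13 × 10^10 milliseconds

1 yr = 3.15576 × 10^10 milliseconds.
0.992 × 3.15576 × 10^10 ≈ 3.13 × 10^10 ms.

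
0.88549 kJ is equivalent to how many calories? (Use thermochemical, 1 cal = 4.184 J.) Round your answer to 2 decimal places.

1 kJ = 239.006 calories.
So 0.88549 × 239.006 ≈ 211.64 cal.

211.64 cal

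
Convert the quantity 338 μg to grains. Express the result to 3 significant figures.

0.00522 gr

1 μg = 1.54324e-5 grains.
So 338 × 1.54324e-5 ≈ 0.00522 gr.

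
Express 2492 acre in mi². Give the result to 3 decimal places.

3.894 mi²

1 acre = 0.00156250 mi².
2492 × 0.00156250 ≈ 3.894 mi².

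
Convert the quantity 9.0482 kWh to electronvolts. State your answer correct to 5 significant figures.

2.0331e+26 eV

1 kilowatt-hour = 2.24694e+25 electronvolts.
Then 9.0482 × 2.24694e+25 ≈ 2.0331e+26 eV.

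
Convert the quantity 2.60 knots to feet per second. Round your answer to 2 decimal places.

4.39 ft/s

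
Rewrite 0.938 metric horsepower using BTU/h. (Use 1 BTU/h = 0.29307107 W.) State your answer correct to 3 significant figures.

2350 BTU/h

1 PS = 2509.63 BTU per hour.
0.938 × 2509.63 ≈ 2350 BTU/h.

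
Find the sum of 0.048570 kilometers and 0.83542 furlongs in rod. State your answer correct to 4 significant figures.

0.048570 km = 9.65760 rod and 0.83542 furlong = 33.4168 rod.
9.65760 + 33.4168 ≈ 43.07 rod.

43.07 rods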